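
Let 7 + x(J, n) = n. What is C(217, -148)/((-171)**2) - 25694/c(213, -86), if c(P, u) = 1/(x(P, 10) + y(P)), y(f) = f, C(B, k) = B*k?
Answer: -162284774980/29241 ≈ -5.5499e+6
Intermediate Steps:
x(J, n) = -7 + n
c(P, u) = 1/(3 + P) (c(P, u) = 1/((-7 + 10) + P) = 1/(3 + P))
C(217, -148)/((-171)**2) - 25694/c(213, -86) = (217*(-148))/((-171)**2) - 25694/(1/(3 + 213)) = -32116/29241 - 25694/(1/216) = -32116*1/29241 - 25694/1/216 = -32116/29241 - 25694*216 = -32116/29241 - 5549904 = -162284774980/29241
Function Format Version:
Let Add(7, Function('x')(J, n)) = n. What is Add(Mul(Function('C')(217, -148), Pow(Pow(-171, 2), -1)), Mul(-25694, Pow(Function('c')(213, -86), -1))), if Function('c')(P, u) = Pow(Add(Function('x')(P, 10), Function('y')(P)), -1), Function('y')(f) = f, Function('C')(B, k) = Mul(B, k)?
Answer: Rational(-162284774980, 29241) ≈ -5.5499e+6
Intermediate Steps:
Function('x')(J, n) = Add(-7, n)
Function('c')(P, u) = Pow(Add(3, P), -1) (Function('c')(P, u) = Pow(Add(Add(-7, 10), P), -1) = Pow(Add(3, P), -1))
Add(Mul(Function('C')(217, -148), Pow(Pow(-171, 2), -1)), Mul(-25694, Pow(Function('c')(213, -86), -1))) = Add(Mul(Mul(217, -148), Pow(Pow(-171, 2), -1)), Mul(-25694, Pow(Pow(Add(3, 213), -1), -1))) = Add(Mul(-32116, Pow(29241, -1)), Mul(-25694, Pow(Pow(216, -1), -1))) = Add(Mul(-32116, Rational(1, 29241)), Mul(-25694, Pow(Rational(1, 216), -1))) = Add(Rational(-32116, 29241), Mul(-25694, 216)) = Add(Rational(-32116, 29241), -5549904) = Rational(-162284774980, 29241)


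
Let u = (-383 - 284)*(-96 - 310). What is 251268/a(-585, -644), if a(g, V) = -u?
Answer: -125634/135401 ≈ -0.92787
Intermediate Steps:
u = 270802 (u = -667*(-406) = 270802)
a(g, V) = -270802 (a(g, V) = -1*270802 = -270802)
251268/a(-585, -644) = 251268/(-270802) = 251268*(-1/270802) = -125634/135401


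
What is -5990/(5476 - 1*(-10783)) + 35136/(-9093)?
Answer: -208581098/49281029 ≈ -4.2325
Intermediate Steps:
-5990/(5476 - 1*(-10783)) + 35136/(-9093) = -5990/(5476 + 10783) + 35136*(-1/9093) = -5990/16259 - 11712/3031 = -208581098/49281029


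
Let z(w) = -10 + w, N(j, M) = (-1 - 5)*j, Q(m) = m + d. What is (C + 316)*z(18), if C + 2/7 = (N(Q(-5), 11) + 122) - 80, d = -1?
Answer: 22048/7 ≈ 3149.7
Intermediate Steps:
Q(m) = -1 + m (Q(m) = m - 1 = -1 + m)
N(j, M) = -6*j
C = 544/7 (C = -2/7 + ((-6*(-1 - 5) + 122) - 80) = -2/7 + ((-6*(-6) + 122) - 80) = -2/7 + ((36 + 122) - 80) = -2/7 + (158 - 80) = -2/7 + 78 = 544/7 ≈ 77.714)
(C + 316)*z(18) = (544/7 + 316)*(-10 + 18) = (2756/7)*8 = 22048/7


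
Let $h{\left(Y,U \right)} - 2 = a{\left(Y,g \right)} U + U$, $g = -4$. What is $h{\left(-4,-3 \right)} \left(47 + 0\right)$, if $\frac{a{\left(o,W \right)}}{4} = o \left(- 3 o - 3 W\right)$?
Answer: $54097$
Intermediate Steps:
$a{\left(o,W \right)} = 4 o \left(- 3 W - 3 o\right)$ ($a{\left(o,W \right)} = 4 o \left(- 3 o - 3 W\right) = 4 o \left(- 3 W - 3 o\right)$)
$h{\left(Y,U \right)} = 2 + U - 12 U Y \left(-4 + Y\right)$ ($h{\left(Y,U \right)} = 2 + \left(- 12 Y \left(-4 + Y\right) U + U\right) = 2 - \left(- U + 12 U Y \left(-4 + Y\right)\right) = 2 + U - 12 U Y \left(-4 + Y\right)$)
$h{\left(-4,-3 \right)} \left(47 + 0\right) = \left(2 - 3 - \left(-36\right) \left(-4\right) \left(-4 - 4\right)\right) \left(47 + 0\right) = \left(2 - 3 - \left(-36\right) \left(-4\right) \left(-8\right)\right) 47 = \left(2 - 3 + 1152\right) 47 = 1151 \cdot 47 = 54097$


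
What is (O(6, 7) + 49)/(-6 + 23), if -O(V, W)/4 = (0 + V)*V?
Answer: -95/17 ≈ -5.5882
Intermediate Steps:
O(V, W) = -4*V² (O(V, W) = -4*(0 + V)*V = -4*V*V = -4*V²)
(O(6, 7) + 49)/(-6 + 23) = (-4*6² + 49)/(-6 + 23) = (-4*36 + 49)/17 = (-144 + 49)*(1/17) = -95*1/17 = -95/17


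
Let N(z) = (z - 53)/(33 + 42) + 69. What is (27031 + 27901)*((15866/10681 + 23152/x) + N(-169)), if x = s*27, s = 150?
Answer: 87020677050244/21629025 ≈ 4.0233e+6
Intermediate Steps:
x = 4050 (x = 150*27 = 4050)
N(z) = 5122/75 + z/75 (N(z) = (-53 + z)/75 + 69 = (-53 + z)*(1/75) + 69 = (-53/75 + z/75) + 69 = 5122/75 + z/75)
(27031 + 27901)*((15866/10681 + 23152/x) + N(-169)) = (27031 + 27901)*((15866/10681 + 23152/4050) + (5122/75 + (1/75)*(-169))) = 54932*((15866*(1/10681) + 23152*(1/4050)) + (5122/75 - 169/75)) = 54932*((15866/10681 + 11576/2025) + 1651/25) = 54932*(155771906/21629025 + 1651/25) = 54932*(1584152717/21629025) = 87020677050244/21629025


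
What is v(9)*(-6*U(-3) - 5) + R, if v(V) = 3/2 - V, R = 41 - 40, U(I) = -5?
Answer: -373/2 ≈ -186.50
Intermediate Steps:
R = 1
v(V) = 3/2 - V (v(V) = 3*(1/2) - V = 3/2 - V)
v(9)*(-6*U(-3) - 5) + R = (3/2 - 1*9)*(-6*(-5) - 5) + 1 = (3/2 - 9)*(30 - 5) + 1 = -15/2*25 + 1 = -375/2 + 1 = -373/2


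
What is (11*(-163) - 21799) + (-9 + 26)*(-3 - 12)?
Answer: -23847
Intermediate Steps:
(11*(-163) - 21799) + (-9 + 26)*(-3 - 12) = (-1793 - 21799) + 17*(-15) = -23592 - 255 = -23847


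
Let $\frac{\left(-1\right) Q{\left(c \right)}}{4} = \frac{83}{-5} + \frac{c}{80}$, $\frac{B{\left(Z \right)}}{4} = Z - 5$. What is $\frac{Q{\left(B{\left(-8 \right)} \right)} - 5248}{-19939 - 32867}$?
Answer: $\frac{5179}{52806} \approx 0.098076$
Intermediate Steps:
$B{\left(Z \right)} = -20 + 4 Z$ ($B{\left(Z \right)} = 4 \left(Z - 5\right) = 4 \left(-5 + Z\right) = -20 + 4 Z$)
$Q{\left(c \right)} = \frac{332}{5} - \frac{c}{20}$ ($Q{\left(c \right)} = - 4 \left(\frac{83}{-5} + \frac{c}{80}\right) = - 4 \left(83 \left(- \frac{1}{5}\right) + c \frac{1}{80}\right) = - 4 \left(- \frac{83}{5} + \frac{c}{80}\right) = \frac{332}{5} - \frac{c}{20}$)
$\frac{Q{\left(B{\left(-8 \right)} \right)} - 5248}{-19939 - 32867} = \frac{\left(\frac{332}{5} - \frac{-20 + 4 \left(-8\right)}{20}\right) - 5248}{-19939 - 32867} = \frac{\left(\frac{332}{5} - \frac{-20 - 32}{20}\right) - 5248}{-52806} = \left(\left(\frac{332}{5} - - \frac{13}{5}\right) - 5248\right) \left(- \frac{1}{52806}\right) = \left(\left(\frac{332}{5} + \frac{13}{5}\right) - 5248\right) \left(- \frac{1}{52806}\right) = \left(69 - 5248\right) \left(- \frac{1}{52806}\right) = \left(-5179\right) \left(- \frac{1}{52806}\right) = \frac{5179}{52806}$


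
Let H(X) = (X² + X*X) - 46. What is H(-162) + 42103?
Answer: 94545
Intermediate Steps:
H(X) = -46 + 2*X² (H(X) = (X² + X²) - 46 = 2*X² - 46 = -46 + 2*X²)
H(-162) + 42103 = (-46 + 2*(-162)²) + 42103 = (-46 + 2*26244) + 42103 = (-46 + 52488) + 42103 = 52442 + 42103 = 94545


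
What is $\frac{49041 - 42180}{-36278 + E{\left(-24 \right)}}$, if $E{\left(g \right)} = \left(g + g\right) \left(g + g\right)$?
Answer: $- \frac{6861}{33974} \approx -0.20195$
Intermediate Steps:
$E{\left(g \right)} = 4 g^{2}$ ($E{\left(g \right)} = 2 g 2 g = 4 g^{2}$)
$\frac{49041 - 42180}{-36278 + E{\left(-24 \right)}} = \frac{49041 - 42180}{-36278 + 4 \left(-24\right)^{2}} = \frac{6861}{-36278 + 4 \cdot 576} = \frac{6861}{-36278 + 2304} = \frac{6861}{-33974} = 6861 \left(- \frac{1}{33974}\right) = - \frac{6861}{33974}$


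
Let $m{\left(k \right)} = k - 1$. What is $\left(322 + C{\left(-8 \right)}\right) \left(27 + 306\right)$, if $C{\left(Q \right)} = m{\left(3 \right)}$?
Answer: $107892$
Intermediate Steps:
$m{\left(k \right)} = -1 + k$
$C{\left(Q \right)} = 2$ ($C{\left(Q \right)} = -1 + 3 = 2$)
$\left(322 + C{\left(-8 \right)}\right) \left(27 + 306\right) = \left(322 + 2\right) \left(27 + 306\right) = 324 \cdot 333 = 107892$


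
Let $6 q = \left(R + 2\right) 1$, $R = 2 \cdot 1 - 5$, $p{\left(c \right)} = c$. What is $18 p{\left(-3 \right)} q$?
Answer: $9$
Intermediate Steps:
$R = -3$ ($R = 2 - 5 = -3$)
$q = - \frac{1}{6}$ ($q = \frac{\left(-3 + 2\right) 1}{6} = \frac{\left(-1\right) 1}{6} = \frac{1}{6} \left(-1\right) = - \frac{1}{6} \approx -0.16667$)
$18 p{\left(-3 \right)} q = 18 \left(-3\right) \left(- \frac{1}{6}\right) = \left(-54\right) \left(- \frac{1}{6}\right) = 9$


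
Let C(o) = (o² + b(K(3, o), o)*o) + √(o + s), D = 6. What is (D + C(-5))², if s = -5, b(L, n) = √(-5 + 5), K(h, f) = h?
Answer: (31 + I*√10)² ≈ 951.0 + 196.06*I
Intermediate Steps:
b(L, n) = 0 (b(L, n) = √0 = 0)
C(o) = o² + √(-5 + o) (C(o) = (o² + 0*o) + √(o - 5) = (o² + 0) + √(-5 + o) = o² + √(-5 + o))
(D + C(-5))² = (6 + ((-5)² + √(-5 - 5)))² = (6 + (25 + √(-10)))² = (6 + (25 + I*√10))² = (31 + I*√10)²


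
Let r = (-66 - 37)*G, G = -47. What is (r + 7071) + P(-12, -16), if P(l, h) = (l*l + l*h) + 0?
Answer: 12248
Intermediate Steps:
P(l, h) = l² + h*l (P(l, h) = (l² + h*l) + 0 = l² + h*l)
r = 4841 (r = (-66 - 37)*(-47) = -103*(-47) = 4841)
(r + 7071) + P(-12, -16) = (4841 + 7071) - 12*(-16 - 12) = 11912 - 12*(-28) = 11912 + 336 = 12248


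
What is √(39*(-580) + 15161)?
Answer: I*√7459 ≈ 86.365*I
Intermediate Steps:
√(39*(-580) + 15161) = √(-22620 + 15161) = √(-7459) = I*√7459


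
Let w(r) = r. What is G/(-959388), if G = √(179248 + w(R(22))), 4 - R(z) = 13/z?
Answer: -√86757682/21106536 ≈ -0.00044130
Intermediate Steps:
R(z) = 4 - 13/z
G = √86757682/22 (G = √(179248 + (4 - 13/22)) = √(179248 + 75/22) = √(3943531/22) = √86757682/22 ≈ 423.38)
G/(-959388) = (√86757682/22)/(-959388) = (√86757682/22)*(-1/959388) = -√86757682/21106536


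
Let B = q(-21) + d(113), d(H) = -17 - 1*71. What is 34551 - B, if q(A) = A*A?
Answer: 34198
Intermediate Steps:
q(A) = A²
d(H) = -88 (d(H) = -17 - 71 = -88)
B = 353 (B = (-21)² - 88 = 441 - 88 = 353)
34551 - B = 34551 - 1*353 = 34551 - 353 = 34198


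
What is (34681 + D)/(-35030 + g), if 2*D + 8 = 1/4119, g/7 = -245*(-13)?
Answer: -285669127/104910930 ≈ -2.7230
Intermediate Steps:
g = 22295 (g = 7*(-245*(-13)) = 7*3185 = 22295)
D = -32951/8238 (D = -4 + (1/2)/4119 = -4 + (1/2)*(1/4119) = -4 + 1/8238 = -32951/8238 ≈ -3.9999)
(34681 + D)/(-35030 + g) = (34681 - 32951/8238)/(-35030 + 22295) = (285669127/8238)/(-12735) = (285669127/8238)*(-1/12735) = -285669127/104910930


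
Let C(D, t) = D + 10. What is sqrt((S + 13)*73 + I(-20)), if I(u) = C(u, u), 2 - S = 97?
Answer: 2*I*sqrt(1499) ≈ 77.434*I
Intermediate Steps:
C(D, t) = 10 + D
S = -95 (S = 2 - 1*97 = 2 - 97 = -95)
I(u) = 10 + u
sqrt((S + 13)*73 + I(-20)) = sqrt((-95 + 13)*73 + (10 - 20)) = sqrt(-82*73 - 10) = sqrt(-5986 - 10) = sqrt(-5996) = 2*I*sqrt(1499)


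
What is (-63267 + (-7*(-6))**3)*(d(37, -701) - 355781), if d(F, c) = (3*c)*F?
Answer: -4691899032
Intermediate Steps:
d(F, c) = 3*F*c
(-63267 + (-7*(-6))**3)*(d(37, -701) - 355781) = (-63267 + (-7*(-6))**3)*(3*37*(-701) - 355781) = (-63267 + 42**3)*(-77811 - 355781) = (-63267 + 74088)*(-433592) = 10821*(-433592) = -4691899032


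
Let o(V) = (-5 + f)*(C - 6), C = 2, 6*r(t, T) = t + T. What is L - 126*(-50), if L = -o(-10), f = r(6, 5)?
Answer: 18862/3 ≈ 6287.3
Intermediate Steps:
r(t, T) = T/6 + t/6 (r(t, T) = (t + T)/6 = (T + t)/6 = T/6 + t/6)
f = 11/6 (f = (1/6)*5 + (1/6)*6 = 5/6 + 1 = 11/6 ≈ 1.8333)
o(V) = 38/3 (o(V) = (-5 + 11/6)*(2 - 6) = -19/6*(-4) = 38/3)
L = -38/3 (L = -1*38/3 = -38/3 ≈ -12.667)
L - 126*(-50) = -38/3 - 126*(-50) = -38/3 + 6300 = 18862/3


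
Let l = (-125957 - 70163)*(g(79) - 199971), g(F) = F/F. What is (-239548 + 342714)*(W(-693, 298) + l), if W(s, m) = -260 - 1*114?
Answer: 4045976157938316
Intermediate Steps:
W(s, m) = -374 (W(s, m) = -260 - 114 = -374)
g(F) = 1
l = 39218116400 (l = (-125957 - 70163)*(1 - 199971) = -196120*(-199970) = 39218116400)
(-239548 + 342714)*(W(-693, 298) + l) = (-239548 + 342714)*(-374 + 39218116400) = 103166*39218116026 = 4045976157938316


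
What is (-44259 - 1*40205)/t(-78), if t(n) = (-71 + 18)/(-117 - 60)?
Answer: -14950128/53 ≈ -2.8208e+5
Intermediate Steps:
t(n) = 53/177 (t(n) = -53/(-177) = -53*(-1/177) = 53/177)
(-44259 - 1*40205)/t(-78) = (-44259 - 1*40205)/(53/177) = (-44259 - 40205)*(177/53) = -84464*177/53 = -14950128/53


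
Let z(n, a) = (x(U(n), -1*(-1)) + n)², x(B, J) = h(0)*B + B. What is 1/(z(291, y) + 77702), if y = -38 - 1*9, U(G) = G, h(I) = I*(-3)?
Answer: 1/416426 ≈ 2.4014e-6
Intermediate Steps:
h(I) = -3*I
y = -47 (y = -38 - 9 = -47)
x(B, J) = B (x(B, J) = (-3*0)*B + B = 0*B + B = 0 + B = B)
z(n, a) = 4*n² (z(n, a) = (n + n)² = (2*n)² = 4*n²)
1/(z(291, y) + 77702) = 1/(4*291² + 77702) = 1/(4*84681 + 77702) = 1/(338724 + 77702) = 1/416426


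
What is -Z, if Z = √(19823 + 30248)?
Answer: -√50071 ≈ -223.77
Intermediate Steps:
Z = √50071 ≈ 223.77
-Z = -√50071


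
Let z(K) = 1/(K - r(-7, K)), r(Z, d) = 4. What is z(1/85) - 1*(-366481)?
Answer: 124236974/339 ≈ 3.6648e+5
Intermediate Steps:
z(K) = 1/(-4 + K) (z(K) = 1/(K - 1*4) = 1/(K - 4) = 1/(-4 + K))
z(1/85) - 1*(-366481) = 1/(-4 + 1/85) - 1*(-366481) = 1/(-4 + 1/85) + 366481 = 1/(-339/85) + 366481 = -85/339 + 366481 = 124236974/339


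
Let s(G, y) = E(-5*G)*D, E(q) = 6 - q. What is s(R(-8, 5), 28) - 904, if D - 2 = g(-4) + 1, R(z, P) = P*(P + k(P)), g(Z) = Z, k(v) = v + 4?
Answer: -1260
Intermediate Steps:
k(v) = 4 + v
R(z, P) = P*(4 + 2*P) (R(z, P) = P*(P + (4 + P)) = P*(4 + 2*P))
D = -1 (D = 2 + (-4 + 1) = 2 - 3 = -1)
s(G, y) = -6 - 5*G (s(G, y) = (6 - (-5)*G)*(-1) = (6 + 5*G)*(-1) = -6 - 5*G)
s(R(-8, 5), 28) - 904 = (-6 - 10*5*(2 + 5)) - 904 = (-6 - 10*5*7) - 904 = (-6 - 5*70) - 904 = (-6 - 350) - 904 = -356 - 904 = -1260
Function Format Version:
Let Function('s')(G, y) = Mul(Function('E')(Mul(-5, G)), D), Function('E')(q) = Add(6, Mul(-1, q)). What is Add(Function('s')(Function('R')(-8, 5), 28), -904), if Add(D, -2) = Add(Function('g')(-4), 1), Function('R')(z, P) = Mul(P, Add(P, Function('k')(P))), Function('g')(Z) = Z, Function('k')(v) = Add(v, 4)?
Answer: -1260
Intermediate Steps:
Function('k')(v) = Add(4, v)
Function('R')(z, P) = Mul(P, Add(4, Mul(2, P))) (Function('R')(z, P) = Mul(P, Add(P, Add(4, P))) = Mul(P, Add(4, Mul(2, P))))
D = -1 (D = Add(2, Add(-4, 1)) = Add(2, -3) = -1)
Function('s')(G, y) = Add(-6, Mul(-5, G)) (Function('s')(G, y) = Mul(Add(6, Mul(-1, Mul(-5, G))), -1) = Mul(Add(6, Mul(5, G)), -1) = Add(-6, Mul(-5, G)))
Add(Function('s')(Function('R')(-8, 5), 28), -904) = Add(Add(-6, Mul(-5, Mul(2, 5, Add(2, 5)))), -904) = Add(Add(-6, Mul(-5, Mul(2, 5, 7))), -904) = Add(Add(-6, Mul(-5, 70)), -904) = Add(Add(-6, -350), -904) = Add(-356, -904) = -1260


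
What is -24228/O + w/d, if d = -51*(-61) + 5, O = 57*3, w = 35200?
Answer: -101572/779 ≈ -130.39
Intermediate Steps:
O = 171
d = 3116 (d = 3111 + 5 = 3116)
-24228/O + w/d = -24228/171 + 35200/3116 = -24228*1/171 + 35200*(1/3116) = -2692/19 + 8800/779 = -101572/779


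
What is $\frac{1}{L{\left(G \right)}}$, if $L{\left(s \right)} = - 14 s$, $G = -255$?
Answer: $\frac{1}{3570} \approx 0.00028011$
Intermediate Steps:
$\frac{1}{L{\left(G \right)}} = \frac{1}{\left(-14\right) \left(-255\right)} = \frac{1}{3570}$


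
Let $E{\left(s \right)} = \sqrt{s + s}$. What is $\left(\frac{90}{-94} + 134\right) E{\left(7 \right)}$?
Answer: $\frac{6253 \sqrt{14}}{47} \approx 497.8$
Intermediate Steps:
$E{\left(s \right)} = \sqrt{2} \sqrt{s}$ ($E{\left(s \right)} = \sqrt{2 s} = \sqrt{2} \sqrt{s}$)
$\left(\frac{90}{-94} + 134\right) E{\left(7 \right)} = \left(\frac{90}{-94} + 134\right) \sqrt{2} \sqrt{7} = \left(90 \left(- \frac{1}{94}\right) + 134\right) \sqrt{14} = \left(- \frac{45}{47} + 134\right) \sqrt{14} = \frac{6253 \sqrt{14}}{47}$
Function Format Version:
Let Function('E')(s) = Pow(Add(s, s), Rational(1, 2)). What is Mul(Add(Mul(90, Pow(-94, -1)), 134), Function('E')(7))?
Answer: Mul(Rational(6253, 47), Pow(14, Rational(1, 2))) ≈ 497.80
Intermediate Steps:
Function('E')(s) = Mul(Pow(2, Rational(1, 2)), Pow(s, Rational(1, 2))) (Function('E')(s) = Pow(Mul(2, s), Rational(1, 2)) = Mul(Pow(2, Rational(1, 2)), Pow(s, Rational(1, 2))))
Mul(Add(Mul(90, Pow(-94, -1)), 134), Function('E')(7)) = Mul(Add(Mul(90, Pow(-94, -1)), 134), Mul(Pow(2, Rational(1, 2)), Pow(7, Rational(1, 2)))) = Mul(Add(Mul(90, Rational(-1, 94)), 134), Pow(14, Rational(1, 2))) = Mul(Add(Rational(-45, 47), 134), Pow(14, Rational(1, 2))) = Mul(Rational(6253, 47), Pow(14, Rational(1, 2)))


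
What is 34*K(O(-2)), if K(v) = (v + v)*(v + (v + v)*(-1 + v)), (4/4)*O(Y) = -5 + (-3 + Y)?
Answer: -142800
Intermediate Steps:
O(Y) = -8 + Y (O(Y) = -5 + (-3 + Y) = -8 + Y)
K(v) = 2*v*(v + 2*v*(-1 + v)) (K(v) = (2*v)*(v + (2*v)*(-1 + v)) = (2*v)*(v + 2*v*(-1 + v)) = 2*v*(v + 2*v*(-1 + v)))
34*K(O(-2)) = 34*((-8 - 2)²*(-2 + 4*(-8 - 2))) = 34*((-10)²*(-2 + 4*(-10))) = 34*(100*(-2 - 40)) = 34*(100*(-42)) = 34*(-4200) = -142800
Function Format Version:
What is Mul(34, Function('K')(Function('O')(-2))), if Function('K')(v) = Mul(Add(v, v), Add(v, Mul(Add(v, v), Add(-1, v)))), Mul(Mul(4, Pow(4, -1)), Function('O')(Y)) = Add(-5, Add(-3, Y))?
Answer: -142800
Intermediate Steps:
Function('O')(Y) = Add(-8, Y) (Function('O')(Y) = Add(-5, Add(-3, Y)) = Add(-8, Y))
Function('K')(v) = Mul(2, v, Add(v, Mul(2, v, Add(-1, v)))) (Function('K')(v) = Mul(Mul(2, v), Add(v, Mul(Mul(2, v), Add(-1, v)))) = Mul(Mul(2, v), Add(v, Mul(2, v, Add(-1, v)))) = Mul(2, v, Add(v, Mul(2, v, Add(-1, v)))))
Mul(34, Function('K')(Function('O')(-2))) = Mul(34, Mul(Pow(Add(-8, -2), 2), Add(-2, Mul(4, Add(-8, -2))))) = Mul(34, Mul(Pow(-10, 2), Add(-2, Mul(4, -10)))) = Mul(34, Mul(100, Add(-2, -40))) = Mul(34, Mul(100, -42)) = Mul(34, -4200) = -142800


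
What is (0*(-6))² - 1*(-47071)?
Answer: 47071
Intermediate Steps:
(0*(-6))² - 1*(-47071) = 0² + 47071 = 0 + 47071 = 47071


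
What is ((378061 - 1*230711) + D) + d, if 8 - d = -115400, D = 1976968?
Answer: 2239726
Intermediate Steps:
d = 115408 (d = 8 - 1*(-115400) = 8 + 115400 = 115408)
((378061 - 1*230711) + D) + d = ((378061 - 1*230711) + 1976968) + 115408 = ((378061 - 230711) + 1976968) + 115408 = (147350 + 1976968) + 115408 = 2124318 + 115408 = 2239726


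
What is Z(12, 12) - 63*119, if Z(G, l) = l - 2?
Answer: -7487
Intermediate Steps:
Z(G, l) = -2 + l
Z(12, 12) - 63*119 = (-2 + 12) - 63*119 = 10 - 7497 = -7487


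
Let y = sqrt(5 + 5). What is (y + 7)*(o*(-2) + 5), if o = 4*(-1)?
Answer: 91 + 13*sqrt(10) ≈ 132.11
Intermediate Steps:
o = -4
y = sqrt(10) ≈ 3.1623
(y + 7)*(o*(-2) + 5) = (sqrt(10) + 7)*(-4*(-2) + 5) = (7 + sqrt(10))*(8 + 5) = (7 + sqrt(10))*13 = 91 + 13*sqrt(10)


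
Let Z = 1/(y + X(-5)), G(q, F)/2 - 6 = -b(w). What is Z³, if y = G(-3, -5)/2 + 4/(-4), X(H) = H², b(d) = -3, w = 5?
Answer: 1/35937 ≈ 2.7826e-5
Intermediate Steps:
G(q, F) = 18 (G(q, F) = 12 + 2*(-1*(-3)) = 12 + 2*3 = 12 + 6 = 18)
y = 8 (y = 18/2 + 4/(-4) = 18*(½) + 4*(-¼) = 9 - 1 = 8)
Z = 1/33 (Z = 1/(8 + (-5)²) = 1/(8 + 25) = 1/33 ≈ 0.030303)
Z³ = (1/33)³ = 1/35937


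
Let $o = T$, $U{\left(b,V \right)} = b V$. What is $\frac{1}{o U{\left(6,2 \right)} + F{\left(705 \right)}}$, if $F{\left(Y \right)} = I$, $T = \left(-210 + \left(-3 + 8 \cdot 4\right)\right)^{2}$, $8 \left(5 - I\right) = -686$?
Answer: $\frac{4}{1572891} \approx 2.5431 \cdot 10^{-6}$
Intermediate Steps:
$I = \frac{363}{4}$ ($I = 5 - - \frac{343}{4} = 5 + \frac{343}{4} = \frac{363}{4} \approx 90.75$)
$T = 32761$ ($T = \left(-210 + \left(-3 + 32\right)\right)^{2} = \left(-210 + 29\right)^{2} = \left(-181\right)^{2} = 32761$)
$F{\left(Y \right)} = \frac{363}{4}$
$U{\left(b,V \right)} = V b$
$o = 32761$
$\frac{1}{o U{\left(6,2 \right)} + F{\left(705 \right)}} = \frac{1}{32761 \cdot 2 \cdot 6 + \frac{363}{4}} = \frac{1}{32761 \cdot 12 + \frac{363}{4}} = \frac{1}{393132 + \frac{363}{4}} = \frac{1}{\frac{1572891}{4}} = \frac{4}{1572891}$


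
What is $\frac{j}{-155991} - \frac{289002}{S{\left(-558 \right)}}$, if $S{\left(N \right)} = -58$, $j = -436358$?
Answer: $\frac{777707237}{155991} \approx 4985.6$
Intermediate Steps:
$\frac{j}{-155991} - \frac{289002}{S{\left(-558 \right)}} = - \frac{436358}{-155991} - \frac{289002}{-58} = \left(-436358\right) \left(- \frac{1}{155991}\right) - - \frac{144501}{29} = \frac{436358}{155991} + \frac{144501}{29} = \frac{777707237}{155991}$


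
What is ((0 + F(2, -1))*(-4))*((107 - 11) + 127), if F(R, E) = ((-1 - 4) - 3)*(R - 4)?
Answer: -14272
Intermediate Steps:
F(R, E) = 32 - 8*R (F(R, E) = (-5 - 3)*(-4 + R) = -8*(-4 + R) = 32 - 8*R)
((0 + F(2, -1))*(-4))*((107 - 11) + 127) = ((0 + (32 - 8*2))*(-4))*((107 - 11) + 127) = ((0 + (32 - 16))*(-4))*(96 + 127) = ((0 + 16)*(-4))*223 = (16*(-4))*223 = -64*223 = -14272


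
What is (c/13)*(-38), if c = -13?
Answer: 38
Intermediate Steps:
(c/13)*(-38) = -13/13*(-38) = -13*1/13*(-38) = -1*(-38) = 38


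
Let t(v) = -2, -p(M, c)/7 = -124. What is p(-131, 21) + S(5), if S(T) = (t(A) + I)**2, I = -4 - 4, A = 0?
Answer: 968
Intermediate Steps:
p(M, c) = 868 (p(M, c) = -7*(-124) = 868)
I = -8
S(T) = 100 (S(T) = (-2 - 8)**2 = (-10)**2 = 100)
p(-131, 21) + S(5) = 868 + 100 = 968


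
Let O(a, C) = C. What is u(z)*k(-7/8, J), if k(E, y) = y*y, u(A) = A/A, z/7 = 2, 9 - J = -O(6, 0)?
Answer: 81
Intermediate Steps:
J = 9 (J = 9 - (-1)*0 = 9 - 1*0 = 9 + 0 = 9)
z = 14 (z = 7*2 = 14)
u(A) = 1
k(E, y) = y²
u(z)*k(-7/8, J) = 1*9² = 1*81 = 81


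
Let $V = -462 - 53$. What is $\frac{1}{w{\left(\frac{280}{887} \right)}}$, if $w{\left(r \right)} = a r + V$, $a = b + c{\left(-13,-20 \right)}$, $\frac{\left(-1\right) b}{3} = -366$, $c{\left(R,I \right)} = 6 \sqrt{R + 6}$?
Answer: $- \frac{26497351}{4465932005} - \frac{298032 i \sqrt{7}}{4465932005} \approx -0.0059332 - 0.00017656 i$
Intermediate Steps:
$c{\left(R,I \right)} = 6 \sqrt{6 + R}$
$b = 1098$ ($b = \left(-3\right) \left(-366\right) = 1098$)
$V = -515$
$a = 1098 + 6 i \sqrt{7}$ ($a = 1098 + 6 \sqrt{6 - 13} = 1098 + 6 \sqrt{-7} = 1098 + 6 i \sqrt{7} \approx 1098.0 + 15.875 i$)
$w{\left(r \right)} = -515 + r \left(1098 + 6 i \sqrt{7}\right)$ ($w{\left(r \right)} = \left(1098 + 6 i \sqrt{7}\right) r - 515 = r \left(1098 + 6 i \sqrt{7}\right) - 515 = -515 + r \left(1098 + 6 i \sqrt{7}\right)$)
$\frac{1}{w{\left(\frac{280}{887} \right)}} = \frac{1}{-515 + 6 \cdot \frac{280}{887} \left(183 + i \sqrt{7}\right)} = \frac{1}{-515 + \left(\frac{307440}{887} + \frac{1680 i \sqrt{7}}{887}\right)} = \frac{1}{- \frac{149365}{887} + \frac{1680 i \sqrt{7}}{887}}$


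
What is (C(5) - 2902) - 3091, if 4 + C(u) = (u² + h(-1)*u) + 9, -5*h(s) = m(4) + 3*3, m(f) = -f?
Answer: -5968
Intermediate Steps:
h(s) = -1 (h(s) = -(-1*4 + 3*3)/5 = -(-4 + 9)/5 = -⅕*5 = -1)
C(u) = 5 + u² - u (C(u) = -4 + ((u² - u) + 9) = -4 + (9 + u² - u) = 5 + u² - u)
(C(5) - 2902) - 3091 = ((5 + 5² - 1*5) - 2902) - 3091 = ((5 + 25 - 5) - 2902) - 3091 = (25 - 2902) - 3091 = -2877 - 3091 = -5968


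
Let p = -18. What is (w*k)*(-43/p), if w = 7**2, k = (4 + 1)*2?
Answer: 10535/9 ≈ 1170.6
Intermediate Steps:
k = 10 (k = 5*2 = 10)
w = 49
(w*k)*(-43/p) = (49*10)*(-43/(-18)) = 490*(-43*(-1/18)) = 490*(43/18) = 10535/9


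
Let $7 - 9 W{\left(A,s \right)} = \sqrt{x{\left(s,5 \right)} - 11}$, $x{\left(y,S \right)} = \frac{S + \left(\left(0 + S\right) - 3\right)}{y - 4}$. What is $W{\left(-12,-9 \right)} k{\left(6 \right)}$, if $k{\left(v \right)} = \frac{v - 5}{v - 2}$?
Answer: $\frac{7}{36} - \frac{5 i \sqrt{78}}{468} \approx 0.19444 - 0.094356 i$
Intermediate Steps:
$x{\left(y,S \right)} = \frac{-3 + 2 S}{-4 + y}$ ($x{\left(y,S \right)} = \frac{S + \left(S - 3\right)}{-4 + y} = \frac{S + \left(-3 + S\right)}{-4 + y} = \frac{-3 + 2 S}{-4 + y}$)
$W{\left(A,s \right)} = \frac{7}{9} - \frac{\sqrt{-11 + \frac{7}{-4 + s}}}{9}$ ($W{\left(A,s \right)} = \frac{7}{9} - \frac{\sqrt{\frac{-3 + 2 \cdot 5}{-4 + s} - 11}}{9} = \frac{7}{9} - \frac{\sqrt{\frac{-3 + 10}{-4 + s} - 11}}{9} = \frac{7}{9} - \frac{\sqrt{\frac{1}{-4 + s} 7 - 11}}{9} = \frac{7}{9} - \frac{\sqrt{\frac{7}{-4 + s} - 11}}{9} = \frac{7}{9} - \frac{\sqrt{-11 + \frac{7}{-4 + s}}}{9}$)
$k{\left(v \right)} = \frac{-5 + v}{-2 + v}$
$W{\left(-12,-9 \right)} k{\left(6 \right)} = \left(\frac{7}{9} - \frac{\sqrt{- \frac{-51 + 11 \left(-9\right)}{-4 - 9}}}{9}\right) \frac{-5 + 6}{-2 + 6} = \left(\frac{7}{9} - \frac{\sqrt{- \frac{-51 - 99}{-13}}}{9}\right) \frac{1}{4} \cdot 1 = \left(\frac{7}{9} - \frac{\sqrt{\left(-1\right) \left(- \frac{1}{13}\right) \left(-150\right)}}{9}\right) \frac{1}{4} \cdot 1 = \left(\frac{7}{9} - \frac{\sqrt{- \frac{150}{13}}}{9}\right) \frac{1}{4} = \left(\frac{7}{9} - \frac{\frac{5}{13} i \sqrt{78}}{9}\right) \frac{1}{4} = \left(\frac{7}{9} - \frac{5 i \sqrt{78}}{117}\right) \frac{1}{4} = \frac{7}{36} - \frac{5 i \sqrt{78}}{468}$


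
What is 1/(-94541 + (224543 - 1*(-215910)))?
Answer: 1/345912 ≈ 2.8909e-6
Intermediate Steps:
1/(-94541 + (224543 - 1*(-215910))) = 1/(-94541 + (224543 + 215910)) = 1/(-94541 + 440453) = 1/345912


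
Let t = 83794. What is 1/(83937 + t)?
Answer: 1/167731 ≈ 5.9619e-6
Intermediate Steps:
1/(83937 + t) = 1/(83937 + 83794) = 1/167731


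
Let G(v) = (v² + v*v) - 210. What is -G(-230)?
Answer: -105590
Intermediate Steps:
G(v) = -210 + 2*v² (G(v) = (v² + v²) - 210 = 2*v² - 210 = -210 + 2*v²)
-G(-230) = -(-210 + 2*(-230)²) = -(-210 + 2*52900) = -(-210 + 105800) = -1*105590 = -105590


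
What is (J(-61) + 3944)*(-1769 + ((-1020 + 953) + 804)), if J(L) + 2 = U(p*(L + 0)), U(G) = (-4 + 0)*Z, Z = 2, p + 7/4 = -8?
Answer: -4059888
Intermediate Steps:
p = -39/4 (p = -7/4 - 8 = -39/4 ≈ -9.7500)
U(G) = -8 (U(G) = (-4 + 0)*2 = -4*2 = -8)
J(L) = -10 (J(L) = -2 - 8 = -10)
(J(-61) + 3944)*(-1769 + ((-1020 + 953) + 804)) = (-10 + 3944)*(-1769 + ((-1020 + 953) + 804)) = 3934*(-1769 + (-67 + 804)) = 3934*(-1769 + 737) = 3934*(-1032) = -4059888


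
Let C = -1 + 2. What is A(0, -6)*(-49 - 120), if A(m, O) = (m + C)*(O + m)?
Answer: 1014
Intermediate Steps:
C = 1
A(m, O) = (1 + m)*(O + m) (A(m, O) = (m + 1)*(O + m) = (1 + m)*(O + m))
A(0, -6)*(-49 - 120) = (-6 + 0 + 0² - 6*0)*(-49 - 120) = (-6 + 0 + 0 + 0)*(-169) = -6*(-169) = 1014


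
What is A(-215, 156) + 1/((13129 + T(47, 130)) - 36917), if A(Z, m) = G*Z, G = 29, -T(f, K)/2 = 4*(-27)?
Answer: -146971421/23572 ≈ -6235.0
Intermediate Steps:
T(f, K) = 216 (T(f, K) = -8*(-27) = -2*(-108) = 216)
A(Z, m) = 29*Z
A(-215, 156) + 1/((13129 + T(47, 130)) - 36917) = 29*(-215) + 1/((13129 + 216) - 36917) = -6235 + 1/(13345 - 36917) = -6235 + 1/(-23572) = -6235 - 1/23572 = -146971421/23572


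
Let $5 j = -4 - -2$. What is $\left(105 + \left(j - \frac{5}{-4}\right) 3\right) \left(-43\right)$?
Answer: $- \frac{92493}{20} \approx -4624.6$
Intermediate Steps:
$j = - \frac{2}{5}$ ($j = \frac{-4 - -2}{5} = \frac{-4 + 2}{5} = \frac{1}{5} \left(-2\right) = - \frac{2}{5} \approx -0.4$)
$\left(105 + \left(j - \frac{5}{-4}\right) 3\right) \left(-43\right) = \left(105 + \left(- \frac{2}{5} - \frac{5}{-4}\right) 3\right) \left(-43\right) = \left(105 + \left(- \frac{2}{5} - - \frac{5}{4}\right) 3\right) \left(-43\right) = \left(105 + \left(- \frac{2}{5} + \frac{5}{4}\right) 3\right) \left(-43\right) = \left(105 + \frac{17}{20} \cdot 3\right) \left(-43\right) = \left(105 + \frac{51}{20}\right) \left(-43\right) = \frac{2151}{20} \left(-43\right) = - \frac{92493}{20}$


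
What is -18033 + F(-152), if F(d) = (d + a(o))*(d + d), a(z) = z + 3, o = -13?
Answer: 31215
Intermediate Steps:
a(z) = 3 + z
F(d) = 2*d*(-10 + d) (F(d) = (d + (3 - 13))*(d + d) = (d - 10)*(2*d) = (-10 + d)*(2*d) = 2*d*(-10 + d))
-18033 + F(-152) = -18033 + 2*(-152)*(-10 - 152) = -18033 + 2*(-152)*(-162) = -18033 + 49248 = 31215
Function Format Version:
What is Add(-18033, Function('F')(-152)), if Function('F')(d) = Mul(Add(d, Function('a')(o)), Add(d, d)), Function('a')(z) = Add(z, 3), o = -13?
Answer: 31215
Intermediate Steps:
Function('a')(z) = Add(3, z)
Function('F')(d) = Mul(2, d, Add(-10, d)) (Function('F')(d) = Mul(Add(d, Add(3, -13)), Add(d, d)) = Mul(Add(d, -10), Mul(2, d)) = Mul(Add(-10, d), Mul(2, d)) = Mul(2, d, Add(-10, d)))
Add(-18033, Function('F')(-152)) = Add(-18033, Mul(2, -152, Add(-10, -152))) = Add(-18033, Mul(2, -152, -162)) = Add(-18033, 49248) = 31215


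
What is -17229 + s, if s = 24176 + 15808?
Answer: 22755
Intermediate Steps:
s = 39984
-17229 + s = -17229 + 39984 = 22755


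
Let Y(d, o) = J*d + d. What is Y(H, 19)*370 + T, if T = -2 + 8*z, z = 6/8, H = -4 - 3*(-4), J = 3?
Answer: 11844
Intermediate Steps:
H = 8 (H = -4 + 12 = 8)
z = ¾ (z = 6*(⅛) = ¾ ≈ 0.75000)
T = 4 (T = -2 + 8*(¾) = -2 + 6 = 4)
Y(d, o) = 4*d (Y(d, o) = 3*d + d = 4*d)
Y(H, 19)*370 + T = (4*8)*370 + 4 = 32*370 + 4 = 11840 + 4 = 11844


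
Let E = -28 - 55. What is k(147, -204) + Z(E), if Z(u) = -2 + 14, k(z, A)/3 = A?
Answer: -600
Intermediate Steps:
k(z, A) = 3*A
E = -83
Z(u) = 12
k(147, -204) + Z(E) = 3*(-204) + 12 = -612 + 12 = -600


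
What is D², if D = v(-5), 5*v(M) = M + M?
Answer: 4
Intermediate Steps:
v(M) = 2*M/5 (v(M) = (M + M)/5 = (2*M)/5 = 2*M/5)
D = -2 (D = (⅖)*(-5) = -2)
D² = (-2)² = 4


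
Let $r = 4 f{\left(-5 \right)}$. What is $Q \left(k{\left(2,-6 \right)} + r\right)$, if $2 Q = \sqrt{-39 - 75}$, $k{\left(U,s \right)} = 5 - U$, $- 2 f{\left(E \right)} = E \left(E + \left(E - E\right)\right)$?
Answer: $- \frac{47 i \sqrt{114}}{2} \approx - 250.91 i$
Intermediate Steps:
$f{\left(E \right)} = - \frac{E^{2}}{2}$ ($f{\left(E \right)} = - \frac{E \left(E + \left(E - E\right)\right)}{2} = - \frac{E \left(E + 0\right)}{2} = - \frac{E E}{2} = - \frac{E^{2}}{2}$)
$r = -50$ ($r = 4 \left(- \frac{\left(-5\right)^{2}}{2}\right) = 4 \left(\left(- \frac{1}{2}\right) 25\right) = 4 \left(- \frac{25}{2}\right) = -50$)
$Q = \frac{i \sqrt{114}}{2}$ ($Q = \frac{\sqrt{-39 - 75}}{2} = \frac{\sqrt{-114}}{2} = \frac{i \sqrt{114}}{2} \approx 5.3385 i$)
$Q \left(k{\left(2,-6 \right)} + r\right) = \frac{i \sqrt{114}}{2} \left(\left(5 - 2\right) - 50\right) = \frac{i \sqrt{114}}{2} \left(3 - 50\right) = \frac{i \sqrt{114}}{2} \left(-47\right) = - \frac{47 i \sqrt{114}}{2}$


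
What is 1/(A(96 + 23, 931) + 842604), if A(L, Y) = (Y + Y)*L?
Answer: 1/1064182 ≈ 9.3969e-7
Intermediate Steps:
A(L, Y) = 2*L*Y (A(L, Y) = (2*Y)*L = 2*L*Y)
1/(A(96 + 23, 931) + 842604) = 1/(2*(96 + 23)*931 + 842604) = 1/(2*119*931 + 842604) = 1/(221578 + 842604) = 1/1064182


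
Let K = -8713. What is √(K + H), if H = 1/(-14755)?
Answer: 2*I*√474226865645/14755 ≈ 93.344*I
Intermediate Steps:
H = -1/14755 ≈ -6.7774e-5
√(K + H) = √(-8713 - 1/14755) = √(-128560316/14755) = 2*I*√474226865645/14755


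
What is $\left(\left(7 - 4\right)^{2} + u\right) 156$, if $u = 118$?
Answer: $19812$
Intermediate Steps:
$\left(\left(7 - 4\right)^{2} + u\right) 156 = \left(\left(7 - 4\right)^{2} + 118\right) 156 = \left(3^{2} + 118\right) 156 = \left(9 + 118\right) 156 = 127 \cdot 156 = 19812$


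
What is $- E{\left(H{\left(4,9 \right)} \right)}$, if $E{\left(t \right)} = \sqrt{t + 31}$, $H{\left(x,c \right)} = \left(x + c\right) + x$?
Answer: $- 4 \sqrt{3} \approx -6.9282$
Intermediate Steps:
$H{\left(x,c \right)} = c + 2 x$ ($H{\left(x,c \right)} = \left(c + x\right) + x = c + 2 x$)
$E{\left(t \right)} = \sqrt{31 + t}$
$- E{\left(H{\left(4,9 \right)} \right)} = - \sqrt{31 + \left(9 + 2 \cdot 4\right)} = - \sqrt{31 + \left(9 + 8\right)} = - \sqrt{31 + 17} = - \sqrt{48} = - 4 \sqrt{3}$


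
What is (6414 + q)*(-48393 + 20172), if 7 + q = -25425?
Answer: 536706978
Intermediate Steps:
q = -25432 (q = -7 - 25425 = -25432)
(6414 + q)*(-48393 + 20172) = (6414 - 25432)*(-48393 + 20172) = -19018*(-28221) = 536706978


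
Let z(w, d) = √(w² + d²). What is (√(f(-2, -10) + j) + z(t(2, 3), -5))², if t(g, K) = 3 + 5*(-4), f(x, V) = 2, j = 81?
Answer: 397 + 2*√26062 ≈ 719.88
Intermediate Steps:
t(g, K) = -17 (t(g, K) = 3 - 20 = -17)
z(w, d) = √(d² + w²)
(√(f(-2, -10) + j) + z(t(2, 3), -5))² = (√(2 + 81) + √((-5)² + (-17)²))² = (√83 + √(25 + 289))² = (√83 + √314)²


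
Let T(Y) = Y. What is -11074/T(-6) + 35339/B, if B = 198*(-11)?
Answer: 3984523/2178 ≈ 1829.4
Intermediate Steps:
B = -2178
-11074/T(-6) + 35339/B = -11074/(-6) + 35339/(-2178) = -11074*(-1/6) + 35339*(-1/2178) = 5537/3 - 35339/2178 = 3984523/2178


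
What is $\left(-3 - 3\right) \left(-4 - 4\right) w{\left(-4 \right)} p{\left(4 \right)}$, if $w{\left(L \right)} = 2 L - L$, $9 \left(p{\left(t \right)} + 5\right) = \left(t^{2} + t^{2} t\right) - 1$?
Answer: $- \frac{2176}{3} \approx -725.33$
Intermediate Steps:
$p{\left(t \right)} = - \frac{46}{9} + \frac{t^{2}}{9} + \frac{t^{3}}{9}$ ($p{\left(t \right)} = -5 + \frac{\left(t^{2} + t^{2} t\right) - 1}{9} = -5 + \frac{\left(t^{2} + t^{3}\right) - 1}{9} = -5 + \frac{-1 + t^{2} + t^{3}}{9} = -5 + \left(- \frac{1}{9} + \frac{t^{2}}{9} + \frac{t^{3}}{9}\right) = - \frac{46}{9} + \frac{t^{2}}{9} + \frac{t^{3}}{9}$)
$w{\left(L \right)} = L$
$\left(-3 - 3\right) \left(-4 - 4\right) w{\left(-4 \right)} p{\left(4 \right)} = \left(-3 - 3\right) \left(-4 - 4\right) \left(-4\right) \left(- \frac{46}{9} + \frac{4^{2}}{9} + \frac{4^{3}}{9}\right) = \left(-6\right) \left(-8\right) \left(-4\right) \left(- \frac{46}{9} + \frac{1}{9} \cdot 16 + \frac{1}{9} \cdot 64\right) = 48 \left(-4\right) \left(- \frac{46}{9} + \frac{16}{9} + \frac{64}{9}\right) = \left(-192\right) \frac{34}{9} = - \frac{2176}{3}$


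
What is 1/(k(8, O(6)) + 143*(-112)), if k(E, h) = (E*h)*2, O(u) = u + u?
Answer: -1/15824 ≈ -6.3195e-5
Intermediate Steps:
O(u) = 2*u
k(E, h) = 2*E*h
1/(k(8, O(6)) + 143*(-112)) = 1/(2*8*(2*6) + 143*(-112)) = 1/(2*8*12 - 16016) = 1/(192 - 16016) = 1/(-15824) = -1/15824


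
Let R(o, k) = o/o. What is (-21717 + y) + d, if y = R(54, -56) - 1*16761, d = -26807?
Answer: -65284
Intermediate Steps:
R(o, k) = 1
y = -16760 (y = 1 - 1*16761 = 1 - 16761 = -16760)
(-21717 + y) + d = (-21717 - 16760) - 26807 = -38477 - 26807 = -65284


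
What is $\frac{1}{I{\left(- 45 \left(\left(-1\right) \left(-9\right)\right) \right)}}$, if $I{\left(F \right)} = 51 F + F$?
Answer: $- \frac{1}{21060} \approx -4.7483 \cdot 10^{-5}$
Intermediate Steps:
$I{\left(F \right)} = 52 F$
$\frac{1}{I{\left(- 45 \left(\left(-1\right) \left(-9\right)\right) \right)}} = \frac{1}{52 \left(- 45 \left(\left(-1\right) \left(-9\right)\right)\right)} = \frac{1}{52 \left(\left(-45\right) 9\right)} = \frac{1}{52 \left(-405\right)} = \frac{1}{-21060} = - \frac{1}{21060}$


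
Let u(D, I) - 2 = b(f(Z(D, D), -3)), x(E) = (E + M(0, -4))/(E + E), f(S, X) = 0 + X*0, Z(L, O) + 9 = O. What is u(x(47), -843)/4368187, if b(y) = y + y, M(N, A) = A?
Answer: 2/4368187 ≈ 4.5786e-7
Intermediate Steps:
Z(L, O) = -9 + O
f(S, X) = 0 (f(S, X) = 0 + 0 = 0)
x(E) = (-4 + E)/(2*E) (x(E) = (E - 4)/(E + E) = (-4 + E)/((2*E)) = (-4 + E)*(1/(2*E)) = (-4 + E)/(2*E))
b(y) = 2*y
u(D, I) = 2 (u(D, I) = 2 + 2*0 = 2 + 0 = 2)
u(x(47), -843)/4368187 = 2/4368187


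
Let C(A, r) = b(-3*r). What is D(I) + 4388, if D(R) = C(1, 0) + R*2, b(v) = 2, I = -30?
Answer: 4330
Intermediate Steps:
C(A, r) = 2
D(R) = 2 + 2*R (D(R) = 2 + R*2 = 2 + 2*R)
D(I) + 4388 = (2 + 2*(-30)) + 4388 = (2 - 60) + 4388 = -58 + 4388 = 4330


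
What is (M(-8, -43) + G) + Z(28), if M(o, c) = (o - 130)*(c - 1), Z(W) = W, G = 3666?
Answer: 9766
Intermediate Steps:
M(o, c) = (-1 + c)*(-130 + o) (M(o, c) = (-130 + o)*(-1 + c) = (-1 + c)*(-130 + o))
(M(-8, -43) + G) + Z(28) = ((130 - 1*(-8) - 130*(-43) - 43*(-8)) + 3666) + 28 = ((130 + 8 + 5590 + 344) + 3666) + 28 = (6072 + 3666) + 28 = 9738 + 28 = 9766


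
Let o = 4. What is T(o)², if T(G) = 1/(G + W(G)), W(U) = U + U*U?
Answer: 1/576 ≈ 0.0017361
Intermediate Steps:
W(U) = U + U²
T(G) = 1/(G + G*(1 + G))
T(o)² = (1/(4*(2 + 4)))² = ((¼)/6)² = ((¼)*(⅙))² = (1/24)² = 1/576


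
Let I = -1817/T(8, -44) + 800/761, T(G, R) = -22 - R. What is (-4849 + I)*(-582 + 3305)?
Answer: -224775739685/16742 ≈ -1.3426e+7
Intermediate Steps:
I = -1365137/16742 (I = -1817/(-22 - 1*(-44)) + 800/761 = -1817/(-22 + 44) + 800*(1/761) = -1817/22 + 800/761 = -1365137/16742 ≈ -81.540)
(-4849 + I)*(-582 + 3305) = (-4849 - 1365137/16742)*(-582 + 3305) = -82547095/16742*2723 = -224775739685/16742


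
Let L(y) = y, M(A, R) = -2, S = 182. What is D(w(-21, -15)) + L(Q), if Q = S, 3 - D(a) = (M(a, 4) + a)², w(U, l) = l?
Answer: -104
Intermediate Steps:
D(a) = 3 - (-2 + a)²
Q = 182
D(w(-21, -15)) + L(Q) = (3 - (-2 - 15)²) + 182 = (3 - 1*(-17)²) + 182 = (3 - 1*289) + 182 = (3 - 289) + 182 = -286 + 182 = -104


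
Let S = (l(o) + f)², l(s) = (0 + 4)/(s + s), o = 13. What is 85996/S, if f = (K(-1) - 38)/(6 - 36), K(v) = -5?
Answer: 13079991600/383161 ≈ 34137.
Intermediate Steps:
l(s) = 2/s (l(s) = 4/((2*s)) = 4*(1/(2*s)) = 2/s)
f = 43/30 (f = (-5 - 38)/(6 - 36) = -43/(-30) = -43*(-1/30) = 43/30 ≈ 1.4333)
S = 383161/152100 (S = (2/13 + 43/30)² = (619/390)² = 383161/152100 ≈ 2.5191)
85996/S = 85996/(383161/152100) = 85996*(152100/383161) = 13079991600/383161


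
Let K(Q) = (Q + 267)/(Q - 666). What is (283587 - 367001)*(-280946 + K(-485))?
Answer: 26973470735992/1151 ≈ 2.3435e+10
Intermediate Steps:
K(Q) = (267 + Q)/(-666 + Q)
(283587 - 367001)*(-280946 + K(-485)) = (283587 - 367001)*(-280946 + (267 - 485)/(-666 - 485)) = -83414*(-280946 - 218/(-1151)) = -83414*(-280946 - 1/1151*(-218)) = -83414*(-280946 + 218/1151) = -83414*(-323368628/1151) = 26973470735992/1151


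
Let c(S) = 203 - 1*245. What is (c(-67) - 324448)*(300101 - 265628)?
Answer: -11186143770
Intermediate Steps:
c(S) = -42 (c(S) = 203 - 245 = -42)
(c(-67) - 324448)*(300101 - 265628) = (-42 - 324448)*(300101 - 265628) = -324490*34473 = -11186143770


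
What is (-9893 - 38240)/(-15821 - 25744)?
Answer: 48133/41565 ≈ 1.1580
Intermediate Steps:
(-9893 - 38240)/(-15821 - 25744) = -48133/(-41565) = -48133*(-1/41565) = 48133/41565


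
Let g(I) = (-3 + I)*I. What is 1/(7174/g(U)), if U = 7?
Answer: 14/3587 ≈ 0.0039030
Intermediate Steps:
g(I) = I*(-3 + I)
1/(7174/g(U)) = 1/(7174/((7*(-3 + 7)))) = 1/(7174/((7*4))) = 1/(7174/28) = 1/(7174*(1/28)) = 1/(3587/14) = 14/3587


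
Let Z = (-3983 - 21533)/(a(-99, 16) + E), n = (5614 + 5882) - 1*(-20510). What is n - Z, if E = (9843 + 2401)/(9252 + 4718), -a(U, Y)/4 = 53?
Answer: 23510477464/737349 ≈ 31885.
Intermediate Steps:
a(U, Y) = -212 (a(U, Y) = -4*53 = -212)
n = 32006 (n = 11496 + 20510 = 32006)
E = 6122/6985 (E = 12244/13970 = 12244*(1/13970) = 6122/6985 ≈ 0.87645)
Z = 89114630/737349 (Z = (-3983 - 21533)/(-212 + 6122/6985) = -25516/(-1474698/6985) = -25516*(-6985/1474698) = 89114630/737349 ≈ 120.86)
n - Z = 32006 - 1*89114630/737349 = 32006 - 89114630/737349 = 23510477464/737349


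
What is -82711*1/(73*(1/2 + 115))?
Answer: -165422/16863 ≈ -9.8098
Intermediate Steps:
-82711*1/(73*(1/2 + 115)) = -82711*1/(73*(1*(½) + 115)) = -82711*1/(73*(½ + 115)) = -82711/(73*(231/2)) = -82711/16863/2 = -82711*2/16863 = -165422/16863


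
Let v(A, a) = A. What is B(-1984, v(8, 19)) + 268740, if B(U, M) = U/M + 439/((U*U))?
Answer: 1056853246391/3936256 ≈ 2.6849e+5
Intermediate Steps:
B(U, M) = 439/U² + U/M (B(U, M) = U/M + 439/(U²) = U/M + 439/U² = 439/U² + U/M)
B(-1984, v(8, 19)) + 268740 = (439/(-1984)² - 1984/8) + 268740 = (439*(1/3936256) - 1984*⅛) + 268740 = (439/3936256 - 248) + 268740 = -976191049/3936256 + 268740 = 1056853246391/3936256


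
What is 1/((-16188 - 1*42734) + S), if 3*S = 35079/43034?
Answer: -43034/2535637655 ≈ -1.6972e-5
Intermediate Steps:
S = 11693/43034 (S = (35079/43034)/3 = (35079*(1/43034))/3 = (⅓)*(35079/43034) = 11693/43034 ≈ 0.27172)
1/((-16188 - 1*42734) + S) = 1/((-16188 - 1*42734) + 11693/43034) = 1/((-16188 - 42734) + 11693/43034) = 1/(-58922 + 11693/43034) = 1/(-2535637655/43034) = -43034/2535637655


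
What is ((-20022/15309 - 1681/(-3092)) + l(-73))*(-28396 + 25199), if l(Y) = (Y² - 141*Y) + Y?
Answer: -784311907072423/15778476 ≈ -4.9708e+7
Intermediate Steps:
l(Y) = Y² - 140*Y
((-20022/15309 - 1681/(-3092)) + l(-73))*(-28396 + 25199) = ((-20022/15309 - 1681/(-3092)) - 73*(-140 - 73))*(-28396 + 25199) = ((-20022*1/15309 - 1681*(-1/3092)) - 73*(-213))*(-3197) = ((-6674/5103 + 1681/3092) + 15549)*(-3197) = (-12057865/15778476 + 15549)*(-3197) = (245327465459/15778476)*(-3197) = -784311907072423/15778476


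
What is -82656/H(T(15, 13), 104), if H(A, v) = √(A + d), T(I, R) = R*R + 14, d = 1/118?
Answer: -11808*√2548210/3085 ≈ -6110.0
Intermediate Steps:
d = 1/118 ≈ 0.0084746
T(I, R) = 14 + R² (T(I, R) = R² + 14 = 14 + R²)
H(A, v) = √(1/118 + A) (H(A, v) = √(A + 1/118) = √(1/118 + A))
-82656/H(T(15, 13), 104) = -82656*118/√(118 + 13924*(14 + 13²)) = -82656*118/√(118 + 13924*(14 + 169)) = -82656*118/√(118 + 13924*183) = -82656*118/√(118 + 2548092) = -82656*√2548210/21595 = -11808*√2548210/3085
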